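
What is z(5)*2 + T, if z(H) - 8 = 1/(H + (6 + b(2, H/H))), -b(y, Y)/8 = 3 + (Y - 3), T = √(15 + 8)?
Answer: 50/3 + √23 ≈ 21.462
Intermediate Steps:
T = √23 ≈ 4.7958
b(y, Y) = -8*Y (b(y, Y) = -8*(3 + (Y - 3)) = -8*(3 + (-3 + Y)) = -8*Y)
z(H) = 8 + 1/(-2 + H) (z(H) = 8 + 1/(H + (6 - 8*H/H)) = 8 + 1/(H + (6 - 8*1)) = 8 + 1/(H + (6 - 8)) = 8 + 1/(H - 2) = 8 + 1/(-2 + H))
z(5)*2 + T = ((-15 + 8*5)/(-2 + 5))*2 + √23 = ((-15 + 40)/3)*2 + √23 = ((⅓)*25)*2 + √23 = (25/3)*2 + √23 = 50/3 + √23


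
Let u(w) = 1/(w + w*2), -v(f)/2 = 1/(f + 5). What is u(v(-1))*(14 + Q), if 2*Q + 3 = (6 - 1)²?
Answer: -50/3 ≈ -16.667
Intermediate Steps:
v(f) = -2/(5 + f) (v(f) = -2/(f + 5) = -2/(5 + f))
u(w) = 1/(3*w) (u(w) = 1/(w + 2*w) = 1/(3*w))
Q = 11 (Q = -3/2 + (6 - 1)²/2 = -3/2 + (½)*5² = -3/2 + (½)*25 = -3/2 + 25/2 = 11)
u(v(-1))*(14 + Q) = (1/(3*((-2/(5 - 1)))))*(14 + 11) = (1/(3*((-2/4))))*25 = (1/(3*((-2*¼))))*25 = (1/(3*(-½)))*25 = ((⅓)*(-2))*25 = -⅔*25 = -50/3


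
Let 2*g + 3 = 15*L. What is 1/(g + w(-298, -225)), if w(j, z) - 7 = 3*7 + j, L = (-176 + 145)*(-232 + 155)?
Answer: 1/17631 ≈ 5.6718e-5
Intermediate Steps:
L = 2387 (L = -31*(-77) = 2387)
w(j, z) = 28 + j (w(j, z) = 7 + (3*7 + j) = 7 + (21 + j) = 28 + j)
g = 17901 (g = -3/2 + (15*2387)/2 = -3/2 + (1/2)*35805 = -3/2 + 35805/2 = 17901)
1/(g + w(-298, -225)) = 1/(17901 + (28 - 298)) = 1/(17901 - 270) = 1/17631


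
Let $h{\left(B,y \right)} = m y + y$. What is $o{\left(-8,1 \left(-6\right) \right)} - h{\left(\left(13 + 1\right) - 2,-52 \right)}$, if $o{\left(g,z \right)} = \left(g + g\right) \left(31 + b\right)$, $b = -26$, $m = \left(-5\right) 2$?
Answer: $-548$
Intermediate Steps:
$m = -10$
$h{\left(B,y \right)} = - 9 y$ ($h{\left(B,y \right)} = - 10 y + y = - 9 y$)
$o{\left(g,z \right)} = 10 g$ ($o{\left(g,z \right)} = \left(g + g\right) \left(31 - 26\right) = 2 g 5 = 10 g$)
$o{\left(-8,1 \left(-6\right) \right)} - h{\left(\left(13 + 1\right) - 2,-52 \right)} = 10 \left(-8\right) - \left(-9\right) \left(-52\right) = -80 - 468 = -548$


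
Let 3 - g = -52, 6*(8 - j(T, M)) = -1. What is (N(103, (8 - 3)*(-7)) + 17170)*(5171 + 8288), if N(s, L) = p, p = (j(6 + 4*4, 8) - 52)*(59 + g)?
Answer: 163836407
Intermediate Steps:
j(T, M) = 49/6 (j(T, M) = 8 - ⅙*(-1) = 8 + ⅙ = 49/6)
g = 55 (g = 3 - 1*(-52) = 3 + 52 = 55)
p = -4997 (p = (49/6 - 52)*(59 + 55) = -263/6*114 = -4997)
N(s, L) = -4997
(N(103, (8 - 3)*(-7)) + 17170)*(5171 + 8288) = (-4997 + 17170)*(5171 + 8288) = 12173*13459 = 163836407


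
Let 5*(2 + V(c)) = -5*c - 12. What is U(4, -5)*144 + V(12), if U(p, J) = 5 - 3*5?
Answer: -7282/5 ≈ -1456.4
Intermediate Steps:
U(p, J) = -10 (U(p, J) = 5 - 15 = -10)
V(c) = -22/5 - c (V(c) = -2 + (-5*c - 12)/5 = -2 + (-12 - 5*c)/5 = -2 + (-12/5 - c) = -22/5 - c)
U(4, -5)*144 + V(12) = -10*144 + (-22/5 - 1*12) = -1440 + (-22/5 - 12) = -1440 - 82/5 = -7282/5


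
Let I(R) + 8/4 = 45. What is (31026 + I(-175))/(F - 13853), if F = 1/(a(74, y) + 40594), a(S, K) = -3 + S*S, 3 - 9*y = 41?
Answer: -1431255623/638166150 ≈ -2.2428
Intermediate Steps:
y = -38/9 (y = ⅓ - ⅑*41 = ⅓ - 41/9 = -38/9 ≈ -4.2222)
a(S, K) = -3 + S²
I(R) = 43 (I(R) = -2 + 45 = 43)
F = 1/46067 (F = 1/((-3 + 74²) + 40594) = 1/((-3 + 5476) + 40594) = 1/(5473 + 40594) = 1/46067 ≈ 2.1707e-5)
(31026 + I(-175))/(F - 13853) = (31026 + 43)/(1/46067 - 13853) = 31069/(-638166150/46067) = 31069*(-46067/638166150) = -1431255623/638166150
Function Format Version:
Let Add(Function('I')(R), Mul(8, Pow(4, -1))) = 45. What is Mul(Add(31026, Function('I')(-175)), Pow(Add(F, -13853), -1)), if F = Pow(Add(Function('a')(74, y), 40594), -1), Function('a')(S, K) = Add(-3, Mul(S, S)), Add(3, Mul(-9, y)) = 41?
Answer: Rational(-1431255623, 638166150) ≈ -2.2428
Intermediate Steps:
y = Rational(-38, 9) (y = Add(Rational(1, 3), Mul(Rational(-1, 9), 41)) = Add(Rational(1, 3), Rational(-41, 9)) = Rational(-38, 9) ≈ -4.2222)
Function('a')(S, K) = Add(-3, Pow(S, 2))
Function('I')(R) = 43 (Function('I')(R) = Add(-2, 45) = 43)
F = Rational(1, 46067) (F = Pow(Add(Add(-3, Pow(74, 2)), 40594), -1) = Pow(Add(Add(-3, 5476), 40594), -1) = Pow(Add(5473, 40594), -1) = Pow(46067, -1) = Rational(1, 46067) ≈ 2.1707e-5)
Mul(Add(31026, Function('I')(-175)), Pow(Add(F, -13853), -1)) = Mul(Add(31026, 43), Pow(Add(Rational(1, 46067), -13853), -1)) = Mul(31069, Pow(Rational(-638166150, 46067), -1)) = Mul(31069, Rational(-46067, 638166150)) = Rational(-1431255623, 638166150)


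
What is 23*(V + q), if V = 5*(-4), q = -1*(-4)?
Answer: -368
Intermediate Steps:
q = 4
V = -20
23*(V + q) = 23*(-20 + 4) = 23*(-16) = -368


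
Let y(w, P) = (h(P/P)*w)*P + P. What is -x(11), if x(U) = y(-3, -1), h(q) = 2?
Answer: -5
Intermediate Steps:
y(w, P) = P + 2*P*w (y(w, P) = (2*w)*P + P = 2*P*w + P = P + 2*P*w)
x(U) = 5 (x(U) = -(1 + 2*(-3)) = -(1 - 6) = -1*(-5) = 5)
-x(11) = -1*5 = -5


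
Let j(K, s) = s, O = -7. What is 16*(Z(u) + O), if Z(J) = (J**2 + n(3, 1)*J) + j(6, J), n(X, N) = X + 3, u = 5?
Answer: 848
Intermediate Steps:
n(X, N) = 3 + X
Z(J) = J**2 + 7*J (Z(J) = (J**2 + (3 + 3)*J) + J = (J**2 + 6*J) + J = J**2 + 7*J)
16*(Z(u) + O) = 16*(5*(7 + 5) - 7) = 16*(5*12 - 7) = 16*(60 - 7) = 16*53 = 848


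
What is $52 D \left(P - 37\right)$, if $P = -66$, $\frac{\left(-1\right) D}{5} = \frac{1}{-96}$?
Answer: $- \frac{6695}{24} \approx -278.96$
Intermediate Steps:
$D = \frac{5}{96}$ ($D = - \frac{5}{-96} = \left(-5\right) \left(- \frac{1}{96}\right) = \frac{5}{96} \approx 0.052083$)
$52 D \left(P - 37\right) = 52 \cdot \frac{5}{96} \left(-66 - 37\right) = \frac{65}{24} \left(-103\right) = - \frac{6695}{24}$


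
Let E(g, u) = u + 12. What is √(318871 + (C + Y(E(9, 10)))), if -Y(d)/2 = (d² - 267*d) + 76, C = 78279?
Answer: 7*√8322 ≈ 638.58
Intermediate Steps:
E(g, u) = 12 + u
Y(d) = -152 - 2*d² + 534*d (Y(d) = -2*((d² - 267*d) + 76) = -2*(76 + d² - 267*d) = -152 - 2*d² + 534*d)
√(318871 + (C + Y(E(9, 10)))) = √(318871 + (78279 + (-152 - 2*(12 + 10)² + 534*(12 + 10)))) = √(318871 + (78279 + (-152 - 2*22² + 534*22))) = √(318871 + (78279 + (-152 - 2*484 + 11748))) = √(318871 + (78279 + (-152 - 968 + 11748))) = √(318871 + (78279 + 10628)) = √(318871 + 88907) = √407778 = 7*√8322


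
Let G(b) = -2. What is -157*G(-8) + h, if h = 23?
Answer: 337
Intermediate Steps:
-157*G(-8) + h = -157*(-2) + 23 = 314 + 23 = 337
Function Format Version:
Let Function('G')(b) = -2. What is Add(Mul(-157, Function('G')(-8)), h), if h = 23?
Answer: 337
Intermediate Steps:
Add(Mul(-157, Function('G')(-8)), h) = Add(Mul(-157, -2), 23) = Add(314, 23) = 337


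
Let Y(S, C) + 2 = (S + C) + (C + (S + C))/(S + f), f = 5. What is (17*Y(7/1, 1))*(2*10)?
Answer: 2295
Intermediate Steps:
Y(S, C) = -2 + C + S + (S + 2*C)/(5 + S) (Y(S, C) = -2 + ((S + C) + (C + (S + C))/(S + 5)) = -2 + ((C + S) + (C + (C + S))/(5 + S)) = -2 + ((C + S) + (S + 2*C)/(5 + S)) = -2 + (C + S + (S + 2*C)/(5 + S)) = -2 + C + S + (S + 2*C)/(5 + S))
(17*Y(7/1, 1))*(2*10) = (17*((-10 + (7/1)² + 4*(7/1) + 7*1 + 1*(7/1))/(5 + 7/1)))*(2*10) = (17*((-10 + (7*1)² + 4*(7*1) + 7 + 1*(7*1))/(5 + 7*1)))*20 = (17*((-10 + 7² + 4*7 + 7 + 1*7)/(5 + 7)))*20 = (17*((-10 + 49 + 28 + 7 + 7)/12))*20 = (17*((1/12)*81))*20 = (17*(27/4))*20 = (459/4)*20 = 2295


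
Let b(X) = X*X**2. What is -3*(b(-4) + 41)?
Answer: 69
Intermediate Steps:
b(X) = X**3
-3*(b(-4) + 41) = -3*((-4)**3 + 41) = -3*(-64 + 41) = -3*(-23) = 69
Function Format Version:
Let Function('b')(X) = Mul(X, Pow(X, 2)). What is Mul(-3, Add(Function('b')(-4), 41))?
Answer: 69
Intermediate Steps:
Function('b')(X) = Pow(X, 3)
Mul(-3, Add(Function('b')(-4), 41)) = Mul(-3, Add(Pow(-4, 3), 41)) = Mul(-3, Add(-64, 41)) = Mul(-3, -23) = 69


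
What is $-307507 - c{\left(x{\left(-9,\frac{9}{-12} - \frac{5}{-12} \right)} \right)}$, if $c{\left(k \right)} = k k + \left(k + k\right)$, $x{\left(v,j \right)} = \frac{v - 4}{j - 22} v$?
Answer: $- \frac{1380475090}{4489} \approx -3.0752 \cdot 10^{5}$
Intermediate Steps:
$x{\left(v,j \right)} = \frac{v \left(-4 + v\right)}{-22 + j}$ ($x{\left(v,j \right)} = \frac{-4 + v}{-22 + j} v = \frac{v \left(-4 + v\right)}{-22 + j}$)
$c{\left(k \right)} = k^{2} + 2 k$
$-307507 - c{\left(x{\left(-9,\frac{9}{-12} - \frac{5}{-12} \right)} \right)} = -307507 - - \frac{9 \left(-4 - 9\right)}{-22 + \left(\frac{9}{-12} - \frac{5}{-12}\right)} \left(2 - \frac{9 \left(-4 - 9\right)}{-22 + \left(\frac{9}{-12} - \frac{5}{-12}\right)}\right) = -307507 - \left(-9\right) \frac{1}{-22 + \left(9 \left(- \frac{1}{12}\right) - - \frac{5}{12}\right)} \left(-13\right) \left(2 - 9 \frac{1}{-22 + \left(9 \left(- \frac{1}{12}\right) - - \frac{5}{12}\right)} \left(-13\right)\right) = -307507 - \left(-9\right) \frac{1}{-22 + \left(- \frac{3}{4} + \frac{5}{12}\right)} \left(-13\right) \left(2 - 9 \frac{1}{-22 + \left(- \frac{3}{4} + \frac{5}{12}\right)} \left(-13\right)\right) = -307507 - \left(-9\right) \frac{1}{-22 - \frac{1}{3}} \left(-13\right) \left(2 - 9 \frac{1}{-22 - \frac{1}{3}} \left(-13\right)\right) = -307507 - \left(-9\right) \frac{1}{- \frac{67}{3}} \left(-13\right) \left(2 - 9 \frac{1}{- \frac{67}{3}} \left(-13\right)\right) = -307507 - \left(-9\right) \left(- \frac{3}{67}\right) \left(-13\right) \left(2 - \left(- \frac{27}{67}\right) \left(-13\right)\right) = -307507 - - \frac{351 \left(2 - \frac{351}{67}\right)}{67} = -307507 - \left(- \frac{351}{67}\right) \left(- \frac{217}{67}\right) = -307507 - \frac{76167}{4489} = - \frac{1380475090}{4489}$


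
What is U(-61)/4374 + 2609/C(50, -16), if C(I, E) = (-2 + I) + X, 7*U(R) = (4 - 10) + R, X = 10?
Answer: 19969619/443961 ≈ 44.981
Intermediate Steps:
U(R) = -6/7 + R/7 (U(R) = ((4 - 10) + R)/7 = (-6 + R)/7 = -6/7 + R/7)
C(I, E) = 8 + I (C(I, E) = (-2 + I) + 10 = 8 + I)
U(-61)/4374 + 2609/C(50, -16) = (-6/7 + (⅐)*(-61))/4374 + 2609/(8 + 50) = (-6/7 - 61/7)*(1/4374) + 2609/58 = -67/7*1/4374 + 2609*(1/58) = -67/30618 + 2609/58 = 19969619/443961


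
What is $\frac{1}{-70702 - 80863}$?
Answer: $- \frac{1}{151565} \approx -6.5978 \cdot 10^{-6}$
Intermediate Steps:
$\frac{1}{-70702 - 80863} = \frac{1}{-151565} = - \frac{1}{151565}$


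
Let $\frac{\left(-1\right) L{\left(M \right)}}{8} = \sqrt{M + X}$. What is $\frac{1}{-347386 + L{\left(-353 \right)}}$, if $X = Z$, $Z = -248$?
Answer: $\frac{i}{2 \left(- 173693 i + 4 \sqrt{601}\right)} \approx -2.8786 \cdot 10^{-6} + 1.6252 \cdot 10^{-9} i$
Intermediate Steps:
$X = -248$
$L{\left(M \right)} = - 8 \sqrt{-248 + M}$ ($L{\left(M \right)} = - 8 \sqrt{M - 248} = - 8 \sqrt{-248 + M}$)
$\frac{1}{-347386 + L{\left(-353 \right)}} = \frac{1}{-347386 - 8 \sqrt{-248 - 353}} = \frac{1}{-347386 - 8 \sqrt{-601}} = \frac{1}{-347386 - 8 i \sqrt{601}}$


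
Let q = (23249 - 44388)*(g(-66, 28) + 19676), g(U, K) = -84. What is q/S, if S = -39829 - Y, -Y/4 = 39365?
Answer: -5242472/1489 ≈ -3520.8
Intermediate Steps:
Y = -157460 (Y = -4*39365 = -157460)
S = 117631 (S = -39829 - 1*(-157460) = -39829 + 157460 = 117631)
q = -414155288 (q = (23249 - 44388)*(-84 + 19676) = -21139*19592 = -414155288)
q/S = -414155288/117631 = -414155288*1/117631 = -5242472/1489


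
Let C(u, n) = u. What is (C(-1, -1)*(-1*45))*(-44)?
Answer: -1980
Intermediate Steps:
(C(-1, -1)*(-1*45))*(-44) = -(-1)*45*(-44) = -1*(-45)*(-44) = 45*(-44) = -1980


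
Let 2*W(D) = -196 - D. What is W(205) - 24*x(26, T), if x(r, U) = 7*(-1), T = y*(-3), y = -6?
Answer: -65/2 ≈ -32.500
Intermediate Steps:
W(D) = -98 - D/2 (W(D) = (-196 - D)/2 = -98 - D/2)
T = 18 (T = -6*(-3) = 18)
x(r, U) = -7
W(205) - 24*x(26, T) = (-98 - 1/2*205) - 24*(-7) = (-98 - 205/2) + 168 = -401/2 + 168 = -65/2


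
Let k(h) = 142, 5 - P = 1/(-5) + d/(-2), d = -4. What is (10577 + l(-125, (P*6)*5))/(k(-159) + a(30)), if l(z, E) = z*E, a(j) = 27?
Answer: -1423/169 ≈ -8.4201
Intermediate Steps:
P = 16/5 (P = 5 - (1/(-5) - 4/(-2)) = 5 - (1*(-⅕) - 4*(-½)) = 5 - (-⅕ + 2) = 5 - 1*9/5 = 5 - 9/5 = 16/5 ≈ 3.2000)
l(z, E) = E*z
(10577 + l(-125, (P*6)*5))/(k(-159) + a(30)) = (10577 + (((16/5)*6)*5)*(-125))/(142 + 27) = (10577 + ((96/5)*5)*(-125))/169 = (10577 + 96*(-125))*(1/169) = (10577 - 12000)*(1/169) = -1423*1/169 = -1423/169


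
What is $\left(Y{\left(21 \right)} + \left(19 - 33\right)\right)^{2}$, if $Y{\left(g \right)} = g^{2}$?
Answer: $182329$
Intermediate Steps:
$\left(Y{\left(21 \right)} + \left(19 - 33\right)\right)^{2} = \left(21^{2} + \left(19 - 33\right)\right)^{2} = \left(441 - 14\right)^{2} = 427^{2} = 182329$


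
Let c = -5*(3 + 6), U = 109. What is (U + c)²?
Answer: 4096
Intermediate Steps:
c = -45 (c = -5*9 = -45)
(U + c)² = (109 - 45)² = 64² = 4096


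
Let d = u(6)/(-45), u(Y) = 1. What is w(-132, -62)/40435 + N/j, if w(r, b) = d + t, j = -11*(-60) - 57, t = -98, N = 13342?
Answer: 2697123313/121911525 ≈ 22.124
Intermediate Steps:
d = -1/45 (d = 1/(-45) = 1*(-1/45) = -1/45 ≈ -0.022222)
j = 603 (j = 660 - 57 = 603)
w(r, b) = -4411/45 (w(r, b) = -1/45 - 98 = -4411/45)
w(-132, -62)/40435 + N/j = -4411/45/40435 + 13342/603 = -4411/45*1/40435 + 13342*(1/603) = -4411/1819575 + 13342/603 = 2697123313/121911525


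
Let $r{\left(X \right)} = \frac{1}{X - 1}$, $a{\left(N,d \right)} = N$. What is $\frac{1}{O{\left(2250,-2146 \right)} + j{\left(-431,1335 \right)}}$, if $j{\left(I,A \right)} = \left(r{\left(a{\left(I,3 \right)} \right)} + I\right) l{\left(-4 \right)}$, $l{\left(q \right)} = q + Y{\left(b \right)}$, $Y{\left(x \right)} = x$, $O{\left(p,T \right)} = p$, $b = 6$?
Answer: $\frac{216}{299807} \approx 0.00072046$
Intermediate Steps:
$l{\left(q \right)} = 6 + q$ ($l{\left(q \right)} = q + 6 = 6 + q$)
$r{\left(X \right)} = \frac{1}{-1 + X}$
$j{\left(I,A \right)} = 2 I + \frac{2}{-1 + I}$ ($j{\left(I,A \right)} = \left(\frac{1}{-1 + I} + I\right) \left(6 - 4\right) = \left(I + \frac{1}{-1 + I}\right) 2 = 2 I + \frac{2}{-1 + I}$)
$\frac{1}{O{\left(2250,-2146 \right)} + j{\left(-431,1335 \right)}} = \frac{1}{2250 + \frac{2 \left(1 - 431 \left(-1 - 431\right)\right)}{-1 - 431}} = \frac{1}{2250 + \frac{2 \left(1 - -186192\right)}{-432}} = \frac{1}{2250 + 2 \left(- \frac{1}{432}\right) \left(1 + 186192\right)} = \frac{1}{2250 + 2 \left(- \frac{1}{432}\right) 186193} = \frac{1}{2250 - \frac{186193}{216}} = \frac{1}{\frac{299807}{216}} = \frac{216}{299807}$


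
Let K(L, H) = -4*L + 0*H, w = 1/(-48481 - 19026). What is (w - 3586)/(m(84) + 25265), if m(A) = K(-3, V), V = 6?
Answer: -242080103/1706374439 ≈ -0.14187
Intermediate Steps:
w = -1/67507 (w = 1/(-67507) = -1/67507 ≈ -1.4813e-5)
K(L, H) = -4*L (K(L, H) = -4*L + 0 = -4*L)
m(A) = 12 (m(A) = -4*(-3) = 12)
(w - 3586)/(m(84) + 25265) = (-1/67507 - 3586)/(12 + 25265) = -242080103/67507/25277 = -242080103/67507*1/25277 = -242080103/1706374439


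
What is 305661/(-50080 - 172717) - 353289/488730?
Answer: -76032476621/36295859270 ≈ -2.0948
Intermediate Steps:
305661/(-50080 - 172717) - 353289/488730 = 305661/(-222797) - 353289*1/488730 = 305661*(-1/222797) - 117763/162910 = -305661/222797 - 117763/162910 = -76032476621/36295859270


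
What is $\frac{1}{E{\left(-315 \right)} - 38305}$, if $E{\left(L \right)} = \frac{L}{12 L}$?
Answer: $- \frac{12}{459659} \approx -2.6106 \cdot 10^{-5}$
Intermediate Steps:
$E{\left(L \right)} = \frac{1}{12}$ ($E{\left(L \right)} = L \frac{1}{12 L} = \frac{1}{12}$)
$\frac{1}{E{\left(-315 \right)} - 38305} = \frac{1}{\frac{1}{12} - 38305} = \frac{1}{- \frac{459659}{12}} = - \frac{12}{459659}$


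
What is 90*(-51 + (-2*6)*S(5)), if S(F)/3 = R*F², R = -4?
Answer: 319410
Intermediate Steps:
S(F) = -12*F² (S(F) = 3*(-4*F²) = -12*F²)
90*(-51 + (-2*6)*S(5)) = 90*(-51 + (-2*6)*(-12*5²)) = 90*(-51 - (-144)*25) = 90*(-51 - 12*(-300)) = 90*(-51 + 3600) = 90*3549 = 319410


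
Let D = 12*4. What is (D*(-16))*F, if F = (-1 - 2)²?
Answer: -6912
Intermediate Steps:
D = 48
F = 9 (F = (-3)² = 9)
(D*(-16))*F = (48*(-16))*9 = -768*9 = -6912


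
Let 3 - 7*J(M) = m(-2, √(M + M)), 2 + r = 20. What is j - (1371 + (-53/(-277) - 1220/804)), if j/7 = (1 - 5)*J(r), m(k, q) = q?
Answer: -75591211/55677 ≈ -1357.7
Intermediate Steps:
r = 18 (r = -2 + 20 = 18)
J(M) = 3/7 - √2*√M/7 (J(M) = 3/7 - √(M + M)/7 = 3/7 - √2*√M/7)
j = 12 (j = 7*((1 - 5)*(3/7 - √2*√18/7)) = 7*(-4*(3/7 - √2*3*√2/7)) = 7*(-4*(3/7 - 6/7)) = 7*(-4*(-3/7)) = 7*(12/7) = 12)
j - (1371 + (-53/(-277) - 1220/804)) = 12 - (1371 + (-53/(-277) - 1220/804)) = 12 - (1371 + (-53*(-1/277) - 1220*1/804)) = 12 - (1371 + (53/277 - 305/201)) = 12 - (1371 - 73832/55677) = 12 - 1*76259335/55677 = 12 - 76259335/55677 = -75591211/55677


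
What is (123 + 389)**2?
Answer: 262144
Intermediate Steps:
(123 + 389)**2 = 512**2 = 262144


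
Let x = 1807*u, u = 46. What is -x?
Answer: -83122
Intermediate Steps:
x = 83122 (x = 1807*46 = 83122)
-x = -1*83122 = -83122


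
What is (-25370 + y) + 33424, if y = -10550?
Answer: -2496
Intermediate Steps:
(-25370 + y) + 33424 = (-25370 - 10550) + 33424 = -35920 + 33424 = -2496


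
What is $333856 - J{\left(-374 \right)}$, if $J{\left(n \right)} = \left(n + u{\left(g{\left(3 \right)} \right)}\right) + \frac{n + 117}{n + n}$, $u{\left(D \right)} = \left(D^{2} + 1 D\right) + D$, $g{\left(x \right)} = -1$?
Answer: $\frac{250004531}{748} \approx 3.3423 \cdot 10^{5}$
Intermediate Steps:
$u{\left(D \right)} = D^{2} + 2 D$ ($u{\left(D \right)} = \left(D^{2} + D\right) + D = \left(D + D^{2}\right) + D = D^{2} + 2 D$)
$J{\left(n \right)} = -1 + n + \frac{117 + n}{2 n}$ ($J{\left(n \right)} = \left(n - \left(2 - 1\right)\right) + \frac{n + 117}{n + n} = \left(n - 1\right) + \frac{117 + n}{2 n} = \left(n - 1\right) + \left(117 + n\right) \frac{1}{2 n} = \left(-1 + n\right) + \frac{117 + n}{2 n} = -1 + n + \frac{117 + n}{2 n}$)
$333856 - J{\left(-374 \right)} = 333856 - \left(- \frac{1}{2} - 374 + \frac{117}{2 \left(-374\right)}\right) = 333856 - \left(- \frac{1}{2} - 374 + \frac{117}{2} \left(- \frac{1}{374}\right)\right) = 333856 - \left(- \frac{1}{2} - 374 - \frac{117}{748}\right) = 333856 - - \frac{280243}{748} = 333856 + \frac{280243}{748} = \frac{250004531}{748}$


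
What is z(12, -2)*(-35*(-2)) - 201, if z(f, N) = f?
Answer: 639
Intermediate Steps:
z(12, -2)*(-35*(-2)) - 201 = 12*(-35*(-2)) - 201 = 12*70 - 201 = 840 - 201 = 639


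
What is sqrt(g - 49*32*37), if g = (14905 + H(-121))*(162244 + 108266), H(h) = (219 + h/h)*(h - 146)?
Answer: I*sqrt(11857863866) ≈ 1.0889e+5*I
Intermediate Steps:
H(h) = -32120 + 220*h (H(h) = (219 + 1)*(-146 + h) = 220*(-146 + h) = -32120 + 220*h)
g = -11857805850 (g = (14905 + (-32120 + 220*(-121)))*(162244 + 108266) = (14905 + (-32120 - 26620))*270510 = (14905 - 58740)*270510 = -43835*270510 = -11857805850)
sqrt(g - 49*32*37) = sqrt(-11857805850 - 49*32*37) = sqrt(-11857805850 - 1568*37) = sqrt(-11857805850 - 58016) = sqrt(-11857863866) = I*sqrt(11857863866)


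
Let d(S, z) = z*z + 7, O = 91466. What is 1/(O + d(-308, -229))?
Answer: 1/143914 ≈ 6.9486e-6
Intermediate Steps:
d(S, z) = 7 + z² (d(S, z) = z² + 7 = 7 + z²)
1/(O + d(-308, -229)) = 1/(91466 + (7 + (-229)²)) = 1/(91466 + (7 + 52441)) = 1/(91466 + 52448) = 1/143914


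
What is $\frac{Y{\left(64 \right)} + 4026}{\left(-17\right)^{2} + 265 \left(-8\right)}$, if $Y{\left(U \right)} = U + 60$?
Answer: $- \frac{4150}{1831} \approx -2.2665$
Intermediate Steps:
$Y{\left(U \right)} = 60 + U$
$\frac{Y{\left(64 \right)} + 4026}{\left(-17\right)^{2} + 265 \left(-8\right)} = \frac{\left(60 + 64\right) + 4026}{\left(-17\right)^{2} + 265 \left(-8\right)} = \frac{124 + 4026}{289 - 2120} = \frac{4150}{-1831} = 4150 \left(- \frac{1}{1831}\right) = - \frac{4150}{1831}$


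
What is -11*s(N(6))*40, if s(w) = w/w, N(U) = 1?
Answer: -440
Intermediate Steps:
s(w) = 1
-11*s(N(6))*40 = -11*1*40 = -11*40 = -440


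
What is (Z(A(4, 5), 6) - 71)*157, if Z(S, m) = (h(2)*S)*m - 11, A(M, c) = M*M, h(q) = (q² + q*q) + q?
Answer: 137846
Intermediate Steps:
h(q) = q + 2*q² (h(q) = (q² + q²) + q = 2*q² + q = q + 2*q²)
A(M, c) = M²
Z(S, m) = -11 + 10*S*m (Z(S, m) = ((2*(1 + 2*2))*S)*m - 11 = ((2*(1 + 4))*S)*m - 11 = ((2*5)*S)*m - 11 = (10*S)*m - 11 = 10*S*m - 11 = -11 + 10*S*m)
(Z(A(4, 5), 6) - 71)*157 = ((-11 + 10*4²*6) - 71)*157 = ((-11 + 10*16*6) - 71)*157 = ((-11 + 960) - 71)*157 = (949 - 71)*157 = 878*157 = 137846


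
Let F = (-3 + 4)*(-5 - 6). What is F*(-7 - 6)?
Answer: 143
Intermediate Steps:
F = -11 (F = 1*(-11) = -11)
F*(-7 - 6) = -11*(-7 - 6) = -11*(-13) = 143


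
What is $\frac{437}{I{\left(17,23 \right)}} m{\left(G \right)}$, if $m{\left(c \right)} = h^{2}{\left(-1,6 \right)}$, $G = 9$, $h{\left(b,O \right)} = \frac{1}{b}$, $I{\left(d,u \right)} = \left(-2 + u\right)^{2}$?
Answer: $\frac{437}{441} \approx 0.99093$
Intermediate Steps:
$m{\left(c \right)} = 1$ ($m{\left(c \right)} = \left(\frac{1}{-1}\right)^{2} = \left(-1\right)^{2} = 1$)
$\frac{437}{I{\left(17,23 \right)}} m{\left(G \right)} = \frac{437}{\left(-2 + 23\right)^{2}} \cdot 1 = \frac{437}{21^{2}} \cdot 1 = \frac{437}{441} \cdot 1 = \frac{437}{441}$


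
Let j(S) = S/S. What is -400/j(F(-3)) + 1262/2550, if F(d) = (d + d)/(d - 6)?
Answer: -509369/1275 ≈ -399.50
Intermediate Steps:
F(d) = 2*d/(-6 + d) (F(d) = (2*d)/(-6 + d) = 2*d/(-6 + d))
j(S) = 1
-400/j(F(-3)) + 1262/2550 = -400/1 + 1262/2550 = -400*1 + 1262*(1/2550) = -400 + 631/1275 = -509369/1275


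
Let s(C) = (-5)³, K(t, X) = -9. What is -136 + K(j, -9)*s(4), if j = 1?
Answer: 989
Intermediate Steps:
s(C) = -125
-136 + K(j, -9)*s(4) = -136 - 9*(-125) = -136 + 1125 = 989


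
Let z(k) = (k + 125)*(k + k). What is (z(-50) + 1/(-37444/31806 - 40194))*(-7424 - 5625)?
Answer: 62559245632238247/639223904 ≈ 9.7868e+7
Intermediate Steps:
z(k) = 2*k*(125 + k) (z(k) = (125 + k)*(2*k) = 2*k*(125 + k))
(z(-50) + 1/(-37444/31806 - 40194))*(-7424 - 5625) = (2*(-50)*(125 - 50) + 1/(-37444/31806 - 40194))*(-7424 - 5625) = (2*(-50)*75 + 1/(-37444*1/31806 - 40194))*(-13049) = (-7500 + 1/(-18722/15903 - 40194))*(-13049) = (-7500 + 1/(-639223904/15903))*(-13049) = (-7500 - 15903/639223904)*(-13049) = -4794179295903/639223904*(-13049) = 62559245632238247/639223904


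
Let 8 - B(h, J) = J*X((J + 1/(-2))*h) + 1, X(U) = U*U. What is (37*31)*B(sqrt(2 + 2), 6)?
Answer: -824693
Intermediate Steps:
X(U) = U**2
B(h, J) = 7 - J*h**2*(-1/2 + J)**2 (B(h, J) = 8 - (J*((J + 1/(-2))*h)**2 + 1) = 8 - (J*((J + 1*(-1/2))*h)**2 + 1) = 8 - (J*((J - 1/2)*h)**2 + 1) = 8 - (J*((-1/2 + J)*h)**2 + 1) = 8 - (J*(h*(-1/2 + J))**2 + 1) = 8 - (J*(h**2*(-1/2 + J)**2) + 1) = 8 - (J*h**2*(-1/2 + J)**2 + 1) = 8 - (1 + J*h**2*(-1/2 + J)**2) = 8 + (-1 - J*h**2*(-1/2 + J)**2) = 7 - J*h**2*(-1/2 + J)**2)
(37*31)*B(sqrt(2 + 2), 6) = (37*31)*(7 - 1/4*6*(sqrt(2 + 2))**2*(-1 + 2*6)**2) = 1147*(7 - 1/4*6*(sqrt(4))**2*(-1 + 12)**2) = 1147*(7 - 1/4*6*2**2*11**2) = 1147*(7 - 1/4*6*4*121) = 1147*(7 - 726) = 1147*(-719) = -824693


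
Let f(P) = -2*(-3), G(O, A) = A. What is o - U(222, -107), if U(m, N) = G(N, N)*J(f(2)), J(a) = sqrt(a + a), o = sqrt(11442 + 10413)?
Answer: sqrt(21855) + 214*sqrt(3) ≈ 518.49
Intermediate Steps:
o = sqrt(21855) ≈ 147.83
f(P) = 6
J(a) = sqrt(2)*sqrt(a) (J(a) = sqrt(2*a) = sqrt(2)*sqrt(a))
U(m, N) = 2*N*sqrt(3) (U(m, N) = N*(sqrt(2)*sqrt(6)) = N*(2*sqrt(3)) = 2*N*sqrt(3))
o - U(222, -107) = sqrt(21855) - 2*(-107)*sqrt(3) = sqrt(21855) - (-214)*sqrt(3) = sqrt(21855) + 214*sqrt(3)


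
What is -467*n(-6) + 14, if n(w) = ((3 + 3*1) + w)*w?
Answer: 14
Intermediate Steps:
n(w) = w*(6 + w) (n(w) = ((3 + 3) + w)*w = (6 + w)*w = w*(6 + w))
-467*n(-6) + 14 = -(-2802)*(6 - 6) + 14 = -(-2802)*0 + 14 = -467*0 + 14 = 0 + 14 = 14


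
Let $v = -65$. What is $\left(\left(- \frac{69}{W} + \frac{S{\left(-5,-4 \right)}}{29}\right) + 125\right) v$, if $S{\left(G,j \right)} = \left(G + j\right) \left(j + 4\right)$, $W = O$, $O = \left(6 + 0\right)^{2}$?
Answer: $- \frac{96005}{12} \approx -8000.4$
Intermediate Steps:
$O = 36$ ($O = 6^{2} = 36$)
$W = 36$
$S{\left(G,j \right)} = \left(4 + j\right) \left(G + j\right)$ ($S{\left(G,j \right)} = \left(G + j\right) \left(4 + j\right) = \left(4 + j\right) \left(G + j\right)$)
$\left(\left(- \frac{69}{W} + \frac{S{\left(-5,-4 \right)}}{29}\right) + 125\right) v = \left(\left(- \frac{69}{36} + \frac{\left(-4\right)^{2} + 4 \left(-5\right) + 4 \left(-4\right) - -20}{29}\right) + 125\right) \left(-65\right) = \left(\left(\left(-69\right) \frac{1}{36} + \left(16 - 20 - 16 + 20\right) \frac{1}{29}\right) + 125\right) \left(-65\right) = \left(\left(- \frac{23}{12} + 0 \cdot \frac{1}{29}\right) + 125\right) \left(-65\right) = \left(\left(- \frac{23}{12} + 0\right) + 125\right) \left(-65\right) = \left(- \frac{23}{12} + 125\right) \left(-65\right) = \frac{1477}{12} \left(-65\right) = - \frac{96005}{12}$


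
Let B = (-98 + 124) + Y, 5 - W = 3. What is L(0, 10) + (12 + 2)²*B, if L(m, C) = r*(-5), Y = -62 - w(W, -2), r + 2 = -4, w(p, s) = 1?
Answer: -7222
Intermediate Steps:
W = 2 (W = 5 - 1*3 = 5 - 3 = 2)
r = -6 (r = -2 - 4 = -6)
Y = -63 (Y = -62 - 1*1 = -62 - 1 = -63)
L(m, C) = 30 (L(m, C) = -6*(-5) = 30)
B = -37 (B = (-98 + 124) - 63 = 26 - 63 = -37)
L(0, 10) + (12 + 2)²*B = 30 + (12 + 2)²*(-37) = 30 + 14²*(-37) = 30 + 196*(-37) = 30 - 7252 = -7222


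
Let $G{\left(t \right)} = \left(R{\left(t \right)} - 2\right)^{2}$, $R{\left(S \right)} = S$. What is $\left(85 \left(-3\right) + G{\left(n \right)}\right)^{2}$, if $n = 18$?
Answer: $1$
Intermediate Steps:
$G{\left(t \right)} = \left(-2 + t\right)^{2}$ ($G{\left(t \right)} = \left(t - 2\right)^{2} = \left(-2 + t\right)^{2}$)
$\left(85 \left(-3\right) + G{\left(n \right)}\right)^{2} = \left(85 \left(-3\right) + \left(-2 + 18\right)^{2}\right)^{2} = \left(-255 + 16^{2}\right)^{2} = \left(-255 + 256\right)^{2} = 1^{2} = 1$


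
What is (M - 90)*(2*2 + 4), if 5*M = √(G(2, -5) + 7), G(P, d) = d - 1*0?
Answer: -720 + 8*√2/5 ≈ -717.74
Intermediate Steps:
G(P, d) = d (G(P, d) = d + 0 = d)
M = √2/5 (M = √(-5 + 7)/5 = √2/5 ≈ 0.28284)
(M - 90)*(2*2 + 4) = (√2/5 - 90)*(2*2 + 4) = (-90 + √2/5)*(4 + 4) = (-90 + √2/5)*8 = -720 + 8*√2/5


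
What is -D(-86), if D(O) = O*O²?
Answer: 636056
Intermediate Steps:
D(O) = O³
-D(-86) = -1*(-86)³ = -1*(-636056) = 636056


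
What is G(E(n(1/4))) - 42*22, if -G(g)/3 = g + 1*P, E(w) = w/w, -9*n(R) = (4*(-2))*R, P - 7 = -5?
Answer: -933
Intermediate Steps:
P = 2 (P = 7 - 5 = 2)
n(R) = 8*R/9 (n(R) = -4*(-2)*R/9 = -(-8)*R/9 = 8*R/9)
E(w) = 1
G(g) = -6 - 3*g (G(g) = -3*(g + 1*2) = -3*(g + 2) = -3*(2 + g) = -6 - 3*g)
G(E(n(1/4))) - 42*22 = (-6 - 3*1) - 42*22 = (-6 - 3) - 924 = -9 - 924 = -933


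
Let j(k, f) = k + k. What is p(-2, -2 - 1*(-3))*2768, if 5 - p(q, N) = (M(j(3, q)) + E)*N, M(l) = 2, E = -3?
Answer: 16608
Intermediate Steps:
j(k, f) = 2*k
p(q, N) = 5 + N (p(q, N) = 5 - (2 - 3)*N = 5 - (-1)*N = 5 + N)
p(-2, -2 - 1*(-3))*2768 = (5 + (-2 - 1*(-3)))*2768 = (5 + (-2 + 3))*2768 = (5 + 1)*2768 = 6*2768 = 16608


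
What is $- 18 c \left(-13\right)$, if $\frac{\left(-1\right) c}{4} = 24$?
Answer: $-22464$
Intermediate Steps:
$c = -96$ ($c = \left(-4\right) 24 = -96$)
$- 18 c \left(-13\right) = \left(-18\right) \left(-96\right) \left(-13\right) = 1728 \left(-13\right) = -22464$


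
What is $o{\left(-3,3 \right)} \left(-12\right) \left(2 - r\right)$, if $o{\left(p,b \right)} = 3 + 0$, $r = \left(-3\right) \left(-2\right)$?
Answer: $144$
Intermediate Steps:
$r = 6$
$o{\left(p,b \right)} = 3$
$o{\left(-3,3 \right)} \left(-12\right) \left(2 - r\right) = 3 \left(-12\right) \left(2 - 6\right) = - 36 \left(2 - 6\right) = \left(-36\right) \left(-4\right) = 144$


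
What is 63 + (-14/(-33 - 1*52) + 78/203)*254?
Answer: 3492953/17255 ≈ 202.43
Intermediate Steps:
63 + (-14/(-33 - 1*52) + 78/203)*254 = 63 + (-14/(-33 - 52) + 78*(1/203))*254 = 63 + (-14/(-85) + 78/203)*254 = 63 + (-14*(-1/85) + 78/203)*254 = 63 + (14/85 + 78/203)*254 = 63 + (9472/17255)*254 = 63 + 2405888/17255 = 3492953/17255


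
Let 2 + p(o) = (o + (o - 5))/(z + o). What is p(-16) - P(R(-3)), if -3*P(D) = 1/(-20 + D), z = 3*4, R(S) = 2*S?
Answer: 1129/156 ≈ 7.2372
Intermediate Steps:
z = 12
p(o) = -2 + (-5 + 2*o)/(12 + o) (p(o) = -2 + (o + (o - 5))/(12 + o) = -2 + (o + (-5 + o))/(12 + o) = -2 + (-5 + 2*o)/(12 + o))
P(D) = -1/(3*(-20 + D))
p(-16) - P(R(-3)) = -29/(12 - 16) - (-1)/(-60 + 3*(2*(-3))) = -29/(-4) - (-1)/(-60 + 3*(-6)) = -29*(-1/4) - (-1)/(-60 - 18) = 29/4 - (-1)/(-78) = 29/4 - (-1)*(-1)/78 = 29/4 - 1*1/78 = 29/4 - 1/78 = 1129/156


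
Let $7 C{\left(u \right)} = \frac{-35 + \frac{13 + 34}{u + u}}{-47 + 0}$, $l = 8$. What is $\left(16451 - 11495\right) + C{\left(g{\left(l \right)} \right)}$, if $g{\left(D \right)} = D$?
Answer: $\frac{26088897}{5264} \approx 4956.1$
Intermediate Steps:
$C{\left(u \right)} = \frac{5}{47} - \frac{1}{14 u}$ ($C{\left(u \right)} = \frac{\left(-35 + \frac{13 + 34}{u + u}\right) \frac{1}{-47 + 0}}{7} = \frac{\left(-35 + \frac{47}{2 u}\right) \frac{1}{-47}}{7} = \frac{\left(-35 + 47 \frac{1}{2 u}\right) \left(- \frac{1}{47}\right)}{7} = \frac{\left(-35 + \frac{47}{2 u}\right) \left(- \frac{1}{47}\right)}{7} = \frac{\frac{35}{47} - \frac{1}{2 u}}{7} = \frac{5}{47} - \frac{1}{14 u}$)
$\left(16451 - 11495\right) + C{\left(g{\left(l \right)} \right)} = \left(16451 - 11495\right) + \frac{-47 + 70 \cdot 8}{658 \cdot 8} = 4956 + \frac{1}{658} \cdot \frac{1}{8} \left(-47 + 560\right) = 4956 + \frac{1}{658} \cdot \frac{1}{8} \cdot 513 = 4956 + \frac{513}{5264} = \frac{26088897}{5264}$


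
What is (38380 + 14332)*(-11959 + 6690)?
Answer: -277739528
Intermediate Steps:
(38380 + 14332)*(-11959 + 6690) = 52712*(-5269) = -277739528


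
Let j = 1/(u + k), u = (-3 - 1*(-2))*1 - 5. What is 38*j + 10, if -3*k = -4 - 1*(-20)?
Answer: 113/17 ≈ 6.6471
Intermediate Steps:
k = -16/3 (k = -(-4 - 1*(-20))/3 = -(-4 + 20)/3 = -1/3*16 = -16/3 ≈ -5.3333)
u = -6 (u = (-3 + 2)*1 - 5 = -1*1 - 5 = -1 - 5 = -6)
j = -3/34 (j = 1/(-6 - 16/3) = 1/(-34/3) = -3/34 ≈ -0.088235)
38*j + 10 = 38*(-3/34) + 10 = -57/17 + 10 = 113/17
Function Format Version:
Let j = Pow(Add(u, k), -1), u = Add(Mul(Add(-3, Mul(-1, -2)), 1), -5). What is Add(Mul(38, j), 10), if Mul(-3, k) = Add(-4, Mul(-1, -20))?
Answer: Rational(113, 17) ≈ 6.6471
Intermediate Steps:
k = Rational(-16, 3) (k = Mul(Rational(-1, 3), Add(-4, Mul(-1, -20))) = Mul(Rational(-1, 3), Add(-4, 20)) = Mul(Rational(-1, 3), 16) = Rational(-16, 3) ≈ -5.3333)
u = -6 (u = Add(Mul(Add(-3, 2), 1), -5) = Add(Mul(-1, 1), -5) = Add(-1, -5) = -6)
j = Rational(-3, 34) (j = Pow(Add(-6, Rational(-16, 3)), -1) = Pow(Rational(-34, 3), -1) = Rational(-3, 34) ≈ -0.088235)
Add(Mul(38, j), 10) = Add(Mul(38, Rational(-3, 34)), 10) = Add(Rational(-57, 17), 10) = Rational(113, 17)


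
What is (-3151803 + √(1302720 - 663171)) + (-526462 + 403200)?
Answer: -3275065 + 3*√71061 ≈ -3.2743e+6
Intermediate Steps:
(-3151803 + √(1302720 - 663171)) + (-526462 + 403200) = (-3151803 + √639549) - 123262 = (-3151803 + 3*√71061) - 123262 = -3275065 + 3*√71061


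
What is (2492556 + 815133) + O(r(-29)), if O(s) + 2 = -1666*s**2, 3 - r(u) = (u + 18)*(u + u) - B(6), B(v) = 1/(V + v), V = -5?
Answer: -666351009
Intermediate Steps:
B(v) = 1/(-5 + v)
r(u) = 4 - 2*u*(18 + u) (r(u) = 3 - ((u + 18)*(u + u) - 1/(-5 + 6)) = 3 - ((18 + u)*(2*u) - 1/1) = 3 - (2*u*(18 + u) - 1*1) = 3 - (2*u*(18 + u) - 1) = 3 - (-1 + 2*u*(18 + u)) = 3 + (1 - 2*u*(18 + u)) = 4 - 2*u*(18 + u))
O(s) = -2 - 1666*s**2
(2492556 + 815133) + O(r(-29)) = (2492556 + 815133) + (-2 - 1666*(4 - 36*(-29) - 2*(-29)**2)**2) = 3307689 + (-2 - 1666*(4 + 1044 - 2*841)**2) = 3307689 + (-2 - 1666*(4 + 1044 - 1682)**2) = 3307689 + (-2 - 1666*(-634)**2) = 3307689 + (-2 - 1666*401956) = 3307689 + (-2 - 669658696) = 3307689 - 669658698 = -666351009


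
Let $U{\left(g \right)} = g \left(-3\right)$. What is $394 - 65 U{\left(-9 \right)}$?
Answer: $-1361$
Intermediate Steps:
$U{\left(g \right)} = - 3 g$
$394 - 65 U{\left(-9 \right)} = 394 - 65 \left(\left(-3\right) \left(-9\right)\right) = 394 - 1755 = -1361$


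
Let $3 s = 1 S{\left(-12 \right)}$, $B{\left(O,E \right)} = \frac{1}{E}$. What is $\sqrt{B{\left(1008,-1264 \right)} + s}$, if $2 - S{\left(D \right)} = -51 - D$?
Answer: $\frac{\sqrt{12281577}}{948} \approx 3.6967$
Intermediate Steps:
$S{\left(D \right)} = 53 + D$ ($S{\left(D \right)} = 2 - \left(-51 - D\right) = 2 + \left(51 + D\right) = 53 + D$)
$s = \frac{41}{3}$ ($s = \frac{1 \left(53 - 12\right)}{3} = \frac{1 \cdot 41}{3} = \frac{1}{3} \cdot 41 = \frac{41}{3} \approx 13.667$)
$\sqrt{B{\left(1008,-1264 \right)} + s} = \sqrt{\frac{1}{-1264} + \frac{41}{3}} = \sqrt{- \frac{1}{1264} + \frac{41}{3}} = \sqrt{\frac{51821}{3792}} = \frac{\sqrt{12281577}}{948}$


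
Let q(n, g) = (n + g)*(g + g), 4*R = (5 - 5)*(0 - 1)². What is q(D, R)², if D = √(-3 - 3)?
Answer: 0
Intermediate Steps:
R = 0 (R = ((5 - 5)*(0 - 1)²)/4 = (0*(-1)²)/4 = (0*1)/4 = (¼)*0 = 0)
D = I*√6 (D = √(-6) = I*√6 ≈ 2.4495*I)
q(n, g) = 2*g*(g + n) (q(n, g) = (g + n)*(2*g) = 2*g*(g + n))
q(D, R)² = (2*0*(0 + I*√6))² = (2*0*(I*√6))² = 0² = 0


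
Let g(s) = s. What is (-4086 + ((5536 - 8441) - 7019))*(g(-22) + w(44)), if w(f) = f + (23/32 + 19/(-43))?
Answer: -214724265/688 ≈ -3.1210e+5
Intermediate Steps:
w(f) = 381/1376 + f (w(f) = f + (23*(1/32) + 19*(-1/43)) = f + (23/32 - 19/43) = f + 381/1376 = 381/1376 + f)
(-4086 + ((5536 - 8441) - 7019))*(g(-22) + w(44)) = (-4086 + ((5536 - 8441) - 7019))*(-22 + (381/1376 + 44)) = (-4086 + (-2905 - 7019))*(-22 + 60925/1376) = (-4086 - 9924)*(30653/1376) = -14010*30653/1376 = -214724265/688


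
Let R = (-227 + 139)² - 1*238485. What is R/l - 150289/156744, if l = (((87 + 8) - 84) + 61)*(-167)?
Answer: 238612447/13088124 ≈ 18.231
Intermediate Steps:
R = -230741 (R = (-88)² - 238485 = 7744 - 238485 = -230741)
l = -12024 (l = ((95 - 84) + 61)*(-167) = (11 + 61)*(-167) = 72*(-167) = -12024)
R/l - 150289/156744 = -230741/(-12024) - 150289/156744 = -230741*(-1/12024) - 150289*1/156744 = 230741/12024 - 150289/156744 = 238612447/13088124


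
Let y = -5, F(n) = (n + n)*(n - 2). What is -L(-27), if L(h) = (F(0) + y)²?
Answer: -25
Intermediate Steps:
F(n) = 2*n*(-2 + n) (F(n) = (2*n)*(-2 + n) = 2*n*(-2 + n))
L(h) = 25 (L(h) = (2*0*(-2 + 0) - 5)² = (2*0*(-2) - 5)² = (0 - 5)² = (-5)² = 25)
-L(-27) = -1*25 = -25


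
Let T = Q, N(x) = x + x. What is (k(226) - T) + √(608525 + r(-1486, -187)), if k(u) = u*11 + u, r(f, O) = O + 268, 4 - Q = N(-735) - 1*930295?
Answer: -929057 + √608606 ≈ -9.2828e+5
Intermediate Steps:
N(x) = 2*x
Q = 931769 (Q = 4 - (2*(-735) - 1*930295) = 4 - (-1470 - 930295) = 4 - 1*(-931765) = 4 + 931765 = 931769)
r(f, O) = 268 + O
k(u) = 12*u (k(u) = 11*u + u = 12*u)
T = 931769
(k(226) - T) + √(608525 + r(-1486, -187)) = (12*226 - 1*931769) + √(608525 + (268 - 187)) = (2712 - 931769) + √(608525 + 81) = -929057 + √608606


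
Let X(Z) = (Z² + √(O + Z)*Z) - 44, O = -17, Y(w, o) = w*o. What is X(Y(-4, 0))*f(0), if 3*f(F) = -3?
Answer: 44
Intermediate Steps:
Y(w, o) = o*w
f(F) = -1 (f(F) = (⅓)*(-3) = -1)
X(Z) = -44 + Z² + Z*√(-17 + Z) (X(Z) = (Z² + √(-17 + Z)*Z) - 44 = (Z² + Z*√(-17 + Z)) - 44 = -44 + Z² + Z*√(-17 + Z))
X(Y(-4, 0))*f(0) = (-44 + (0*(-4))² + (0*(-4))*√(-17 + 0*(-4)))*(-1) = (-44 + 0² + 0*√(-17 + 0))*(-1) = (-44 + 0 + 0*√(-17))*(-1) = (-44 + 0 + 0*(I*√17))*(-1) = (-44 + 0 + 0)*(-1) = -44*(-1) = 44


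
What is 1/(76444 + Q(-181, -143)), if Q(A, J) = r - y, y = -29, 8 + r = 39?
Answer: 1/76504 ≈ 1.3071e-5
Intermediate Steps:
r = 31 (r = -8 + 39 = 31)
Q(A, J) = 60 (Q(A, J) = 31 - 1*(-29) = 31 + 29 = 60)
1/(76444 + Q(-181, -143)) = 1/(76444 + 60) = 1/76504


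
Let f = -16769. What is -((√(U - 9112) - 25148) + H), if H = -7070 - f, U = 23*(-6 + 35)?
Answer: 15449 - I*√8445 ≈ 15449.0 - 91.897*I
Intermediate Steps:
U = 667 (U = 23*29 = 667)
H = 9699 (H = -7070 - 1*(-16769) = -7070 + 16769 = 9699)
-((√(U - 9112) - 25148) + H) = -((√(667 - 9112) - 25148) + 9699) = -((√(-8445) - 25148) + 9699) = -((I*√8445 - 25148) + 9699) = -((-25148 + I*√8445) + 9699) = -(-15449 + I*√8445) = 15449 - I*√8445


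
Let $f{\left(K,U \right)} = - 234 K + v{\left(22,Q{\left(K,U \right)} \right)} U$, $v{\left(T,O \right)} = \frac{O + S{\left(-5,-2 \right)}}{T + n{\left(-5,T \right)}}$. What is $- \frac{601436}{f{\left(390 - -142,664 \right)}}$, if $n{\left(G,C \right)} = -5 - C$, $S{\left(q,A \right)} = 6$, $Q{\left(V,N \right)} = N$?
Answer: $\frac{150359}{53366} \approx 2.8175$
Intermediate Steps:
$v{\left(T,O \right)} = - \frac{6}{5} - \frac{O}{5}$ ($v{\left(T,O \right)} = \frac{O + 6}{T - \left(5 + T\right)} = \frac{6 + O}{-5} = \left(6 + O\right) \left(- \frac{1}{5}\right) = - \frac{6}{5} - \frac{O}{5}$)
$f{\left(K,U \right)} = - 234 K + U \left(- \frac{6}{5} - \frac{U}{5}\right)$ ($f{\left(K,U \right)} = - 234 K + \left(- \frac{6}{5} - \frac{U}{5}\right) U = - 234 K + U \left(- \frac{6}{5} - \frac{U}{5}\right)$)
$- \frac{601436}{f{\left(390 - -142,664 \right)}} = - \frac{601436}{- 234 \left(390 - -142\right) - \frac{664 \left(6 + 664\right)}{5}} = - \frac{601436}{- 234 \left(390 + 142\right) - \frac{664}{5} \cdot 670} = - \frac{601436}{\left(-234\right) 532 - 88976} = - \frac{601436}{-124488 - 88976} = - \frac{601436}{-213464} = \left(-601436\right) \left(- \frac{1}{213464}\right) = \frac{150359}{53366}$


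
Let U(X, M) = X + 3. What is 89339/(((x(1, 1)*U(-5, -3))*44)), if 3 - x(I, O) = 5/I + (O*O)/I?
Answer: 89339/264 ≈ 338.41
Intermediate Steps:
U(X, M) = 3 + X
x(I, O) = 3 - 5/I - O**2/I (x(I, O) = 3 - (5/I + (O*O)/I) = 3 - (5/I + O**2/I) = 3 + (-5/I - O**2/I) = 3 - 5/I - O**2/I)
89339/(((x(1, 1)*U(-5, -3))*44)) = 89339/(((((-5 - 1*1**2 + 3*1)/1)*(3 - 5))*44)) = 89339/((((1*(-5 - 1*1 + 3))*(-2))*44)) = 89339/((((1*(-5 - 1 + 3))*(-2))*44)) = 89339/((((1*(-3))*(-2))*44)) = 89339/((-3*(-2)*44)) = 89339/((6*44)) = 89339/264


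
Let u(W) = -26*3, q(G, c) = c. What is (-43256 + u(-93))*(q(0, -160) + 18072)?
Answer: -776198608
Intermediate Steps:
u(W) = -78
(-43256 + u(-93))*(q(0, -160) + 18072) = (-43256 - 78)*(-160 + 18072) = -43334*17912 = -776198608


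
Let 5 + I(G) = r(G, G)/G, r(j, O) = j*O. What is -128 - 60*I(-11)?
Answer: 832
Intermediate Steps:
r(j, O) = O*j
I(G) = -5 + G (I(G) = -5 + (G*G)/G = -5 + G**2/G = -5 + G)
-128 - 60*I(-11) = -128 - 60*(-5 - 11) = -128 - 60*(-16) = -128 + 960 = 832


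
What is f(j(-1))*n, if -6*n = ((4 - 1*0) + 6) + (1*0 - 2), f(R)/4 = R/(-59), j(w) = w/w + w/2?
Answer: 8/177 ≈ 0.045198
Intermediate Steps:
j(w) = 1 + w/2 (j(w) = 1 + w*(½) = 1 + w/2)
f(R) = -4*R/59 (f(R) = 4*(R/(-59)) = 4*(R*(-1/59)) = 4*(-R/59) = -4*R/59)
n = -4/3 (n = -(((4 - 1*0) + 6) + (1*0 - 2))/6 = -(((4 + 0) + 6) + (0 - 2))/6 = -((4 + 6) - 2)/6 = -(10 - 2)/6 = -⅙*8 = -4/3 ≈ -1.3333)
f(j(-1))*n = -4*(1 + (½)*(-1))/59*(-4/3) = -4*(1 - ½)/59*(-4/3) = -4/59*½*(-4/3) = -2/59*(-4/3) = 8/177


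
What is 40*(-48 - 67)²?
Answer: 529000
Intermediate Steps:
40*(-48 - 67)² = 40*(-115)² = 40*13225 = 529000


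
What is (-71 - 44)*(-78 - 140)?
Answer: 25070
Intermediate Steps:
(-71 - 44)*(-78 - 140) = -115*(-218) = 25070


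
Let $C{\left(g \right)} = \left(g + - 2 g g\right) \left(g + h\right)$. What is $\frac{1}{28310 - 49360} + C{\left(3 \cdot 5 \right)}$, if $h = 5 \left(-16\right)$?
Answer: $\frac{595188749}{21050} \approx 28275.0$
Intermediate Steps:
$h = -80$
$C{\left(g \right)} = \left(-80 + g\right) \left(g - 2 g^{2}\right)$ ($C{\left(g \right)} = \left(g + - 2 g g\right) \left(g - 80\right) = \left(g - 2 g^{2}\right) \left(-80 + g\right) = \left(-80 + g\right) \left(g - 2 g^{2}\right)$)
$\frac{1}{28310 - 49360} + C{\left(3 \cdot 5 \right)} = \frac{1}{28310 - 49360} + 3 \cdot 5 \left(-80 - 2 \left(3 \cdot 5\right)^{2} + 161 \cdot 3 \cdot 5\right) = \frac{1}{-21050} + 15 \left(-80 - 2 \cdot 15^{2} + 161 \cdot 15\right) = - \frac{1}{21050} + 15 \left(-80 - 450 + 2415\right) = - \frac{1}{21050} + 15 \cdot 1885 = - \frac{1}{21050} + 28275 = \frac{595188749}{21050}$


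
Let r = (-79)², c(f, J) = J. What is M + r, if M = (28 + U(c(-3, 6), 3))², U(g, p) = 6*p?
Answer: 8357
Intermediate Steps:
r = 6241
M = 2116 (M = (28 + 6*3)² = (28 + 18)² = 46² = 2116)
M + r = 2116 + 6241 = 8357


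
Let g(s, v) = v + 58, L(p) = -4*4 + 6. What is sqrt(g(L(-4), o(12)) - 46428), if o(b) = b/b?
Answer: I*sqrt(46369) ≈ 215.33*I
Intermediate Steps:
o(b) = 1
L(p) = -10 (L(p) = -16 + 6 = -10)
g(s, v) = 58 + v
sqrt(g(L(-4), o(12)) - 46428) = sqrt((58 + 1) - 46428) = sqrt(59 - 46428) = sqrt(-46369) = I*sqrt(46369)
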